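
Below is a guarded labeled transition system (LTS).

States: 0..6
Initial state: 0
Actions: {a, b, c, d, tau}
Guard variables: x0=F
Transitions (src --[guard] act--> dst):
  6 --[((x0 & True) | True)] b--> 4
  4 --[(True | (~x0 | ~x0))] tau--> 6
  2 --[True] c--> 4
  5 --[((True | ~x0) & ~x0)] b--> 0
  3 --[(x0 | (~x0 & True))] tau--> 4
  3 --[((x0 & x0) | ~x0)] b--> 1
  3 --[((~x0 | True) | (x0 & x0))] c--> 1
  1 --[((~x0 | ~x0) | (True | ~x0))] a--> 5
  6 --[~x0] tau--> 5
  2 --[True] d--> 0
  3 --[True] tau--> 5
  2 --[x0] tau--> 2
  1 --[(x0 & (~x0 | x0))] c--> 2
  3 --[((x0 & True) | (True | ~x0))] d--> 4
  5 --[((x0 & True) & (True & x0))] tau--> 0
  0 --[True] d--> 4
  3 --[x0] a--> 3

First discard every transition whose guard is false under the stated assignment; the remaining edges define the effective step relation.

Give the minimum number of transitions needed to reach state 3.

Answer: UNREACHABLE

Analysis:
BFS to 3:
  L0 = {0}
  L1 = {4}
  L2 = {6}
  L3 = {5}
3 never appears.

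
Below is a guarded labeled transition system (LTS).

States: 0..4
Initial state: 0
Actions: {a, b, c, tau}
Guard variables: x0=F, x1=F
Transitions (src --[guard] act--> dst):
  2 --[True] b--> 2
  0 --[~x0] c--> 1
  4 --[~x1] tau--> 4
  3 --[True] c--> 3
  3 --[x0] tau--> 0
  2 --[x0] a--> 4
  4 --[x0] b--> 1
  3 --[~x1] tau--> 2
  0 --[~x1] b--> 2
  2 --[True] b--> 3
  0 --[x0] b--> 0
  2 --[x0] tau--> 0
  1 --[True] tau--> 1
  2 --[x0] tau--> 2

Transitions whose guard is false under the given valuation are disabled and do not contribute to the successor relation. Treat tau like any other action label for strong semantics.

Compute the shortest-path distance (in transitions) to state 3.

Answer: 2

Analysis:
Breadth-first toward 3:
  depth 0: {0}
  depth 1: {1,2}
  depth 2: {3}
3 enters at depth 2; path b·b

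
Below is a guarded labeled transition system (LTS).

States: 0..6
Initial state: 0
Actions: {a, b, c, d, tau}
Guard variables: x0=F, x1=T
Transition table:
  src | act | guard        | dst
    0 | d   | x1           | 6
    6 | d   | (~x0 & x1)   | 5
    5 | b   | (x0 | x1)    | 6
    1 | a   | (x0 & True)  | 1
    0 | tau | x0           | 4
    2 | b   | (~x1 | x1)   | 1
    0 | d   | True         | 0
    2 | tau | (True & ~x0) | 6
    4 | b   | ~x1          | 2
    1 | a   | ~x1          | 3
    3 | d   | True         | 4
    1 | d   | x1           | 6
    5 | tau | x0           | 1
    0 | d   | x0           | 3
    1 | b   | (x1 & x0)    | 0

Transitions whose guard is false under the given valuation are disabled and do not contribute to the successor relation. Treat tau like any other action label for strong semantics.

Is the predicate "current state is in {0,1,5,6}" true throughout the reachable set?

Answer: INVARIANT HOLDS

Analysis:
Allowed set {0,1,5,6}
R = {0,5,6}
  0: safe
  5: safe
  6: safe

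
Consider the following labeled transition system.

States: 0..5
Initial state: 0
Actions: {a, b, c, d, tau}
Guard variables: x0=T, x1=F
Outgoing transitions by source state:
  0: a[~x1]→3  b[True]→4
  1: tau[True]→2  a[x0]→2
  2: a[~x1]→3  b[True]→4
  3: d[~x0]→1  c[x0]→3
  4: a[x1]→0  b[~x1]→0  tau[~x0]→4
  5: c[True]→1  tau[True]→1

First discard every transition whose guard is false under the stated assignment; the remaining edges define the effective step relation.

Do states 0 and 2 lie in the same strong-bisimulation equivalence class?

Answer: BISIMILAR

Working:
Refine partition for ~:
  P[0] = {{0,1,2,3,4,5}}
  P[1] = {{0,2},{1},{3},{4},{5}}
5 equivalence class(es) (converged in 2)
[0]={0,2}  [2]={0,2}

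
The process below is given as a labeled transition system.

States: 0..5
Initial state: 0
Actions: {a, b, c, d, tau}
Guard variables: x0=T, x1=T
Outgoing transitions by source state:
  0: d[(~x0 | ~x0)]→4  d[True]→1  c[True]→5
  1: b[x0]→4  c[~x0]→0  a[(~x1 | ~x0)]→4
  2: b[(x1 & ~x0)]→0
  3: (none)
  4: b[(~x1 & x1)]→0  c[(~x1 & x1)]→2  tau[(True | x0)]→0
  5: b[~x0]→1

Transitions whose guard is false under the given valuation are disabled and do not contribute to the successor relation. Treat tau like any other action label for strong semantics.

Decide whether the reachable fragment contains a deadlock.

Answer: DEADLOCK at state 5

Analysis:
Reachable = {0,1,4,5}
  0: c→5  d→1  [deg 2]
  1: b→4  [deg 1]
  4: tau→0  [deg 1]
  5: ∅  [no exit]
witness 5: c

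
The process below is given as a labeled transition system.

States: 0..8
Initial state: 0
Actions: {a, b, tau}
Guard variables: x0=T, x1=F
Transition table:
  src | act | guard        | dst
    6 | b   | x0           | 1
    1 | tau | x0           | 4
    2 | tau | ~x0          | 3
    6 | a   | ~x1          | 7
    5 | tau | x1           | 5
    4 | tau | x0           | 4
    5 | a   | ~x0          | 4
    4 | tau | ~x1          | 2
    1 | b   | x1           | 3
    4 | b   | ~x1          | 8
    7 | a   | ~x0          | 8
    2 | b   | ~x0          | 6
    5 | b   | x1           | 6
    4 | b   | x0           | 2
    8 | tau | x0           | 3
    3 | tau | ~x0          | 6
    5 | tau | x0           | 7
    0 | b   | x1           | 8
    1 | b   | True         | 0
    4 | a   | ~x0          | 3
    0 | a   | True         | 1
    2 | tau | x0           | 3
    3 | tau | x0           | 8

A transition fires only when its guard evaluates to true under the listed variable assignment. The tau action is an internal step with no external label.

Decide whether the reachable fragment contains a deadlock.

Reach set: {0,1,2,3,4,8}
  0: a→1  [1 exit(s)]
  1: b→0  tau→4  [2 exit(s)]
  2: tau→3  [1 exit(s)]
  3: tau→8  [1 exit(s)]
  4: b→2  b→8  tau→2  tau→4  [4 exit(s)]
  8: tau→3  [1 exit(s)]

Answer: DEADLOCK-FREE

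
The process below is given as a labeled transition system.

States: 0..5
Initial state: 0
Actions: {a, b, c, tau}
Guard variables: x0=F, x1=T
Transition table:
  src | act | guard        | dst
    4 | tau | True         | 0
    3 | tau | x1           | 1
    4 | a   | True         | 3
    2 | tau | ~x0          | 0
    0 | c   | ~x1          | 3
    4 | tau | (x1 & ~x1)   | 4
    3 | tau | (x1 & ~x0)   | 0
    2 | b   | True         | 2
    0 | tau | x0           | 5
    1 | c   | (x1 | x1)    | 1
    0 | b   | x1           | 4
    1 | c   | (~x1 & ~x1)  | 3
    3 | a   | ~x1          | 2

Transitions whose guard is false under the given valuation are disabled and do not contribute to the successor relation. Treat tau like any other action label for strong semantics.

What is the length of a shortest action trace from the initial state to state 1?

Answer: 3

Trace:
Breadth-first toward 1:
  L0 = {0}
  L1 = {4}
  L2 = {3}
  L3 = {1}
depth(1)=3, e.g. b·a·tau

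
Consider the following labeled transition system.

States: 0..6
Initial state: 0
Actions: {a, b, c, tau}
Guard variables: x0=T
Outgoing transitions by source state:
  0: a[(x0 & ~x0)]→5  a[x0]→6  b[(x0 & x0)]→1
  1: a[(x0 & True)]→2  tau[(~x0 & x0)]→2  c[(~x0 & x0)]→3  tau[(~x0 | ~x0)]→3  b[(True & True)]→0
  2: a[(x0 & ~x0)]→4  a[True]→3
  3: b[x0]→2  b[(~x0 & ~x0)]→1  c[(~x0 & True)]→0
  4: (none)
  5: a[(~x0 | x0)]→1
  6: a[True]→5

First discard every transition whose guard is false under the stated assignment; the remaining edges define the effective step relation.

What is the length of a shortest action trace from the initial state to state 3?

Breadth-first toward 3:
  depth 0: {0}
  depth 1: {1,6}
  depth 2: {2,5}
  depth 3: {3}
depth(3)=3, e.g. b·a·a

Answer: 3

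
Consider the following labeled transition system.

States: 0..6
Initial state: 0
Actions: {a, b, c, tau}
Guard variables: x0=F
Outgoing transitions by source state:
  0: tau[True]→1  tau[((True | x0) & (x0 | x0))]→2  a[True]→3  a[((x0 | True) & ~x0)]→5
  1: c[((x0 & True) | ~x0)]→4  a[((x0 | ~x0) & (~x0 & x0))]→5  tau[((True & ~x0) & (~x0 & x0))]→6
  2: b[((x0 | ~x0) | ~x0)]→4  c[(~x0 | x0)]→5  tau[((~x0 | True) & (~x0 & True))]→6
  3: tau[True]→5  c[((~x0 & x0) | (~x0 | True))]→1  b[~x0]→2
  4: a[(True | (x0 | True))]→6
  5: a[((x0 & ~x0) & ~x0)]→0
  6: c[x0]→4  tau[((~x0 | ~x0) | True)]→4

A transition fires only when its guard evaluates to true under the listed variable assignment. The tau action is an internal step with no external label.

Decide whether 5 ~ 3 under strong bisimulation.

Answer: NOT BISIMILAR

Analysis:
Refine partition for ~:
  round 0: {{0,1,2,3,4,5,6}}
  round 1: {{0},{1},{2,3},{4},{5},{6}}
  round 2: {{0},{1},{2},{3},{4},{5},{6}}
stable after 3 split(s): 7 block(s)
[5]={5}  [3]={3}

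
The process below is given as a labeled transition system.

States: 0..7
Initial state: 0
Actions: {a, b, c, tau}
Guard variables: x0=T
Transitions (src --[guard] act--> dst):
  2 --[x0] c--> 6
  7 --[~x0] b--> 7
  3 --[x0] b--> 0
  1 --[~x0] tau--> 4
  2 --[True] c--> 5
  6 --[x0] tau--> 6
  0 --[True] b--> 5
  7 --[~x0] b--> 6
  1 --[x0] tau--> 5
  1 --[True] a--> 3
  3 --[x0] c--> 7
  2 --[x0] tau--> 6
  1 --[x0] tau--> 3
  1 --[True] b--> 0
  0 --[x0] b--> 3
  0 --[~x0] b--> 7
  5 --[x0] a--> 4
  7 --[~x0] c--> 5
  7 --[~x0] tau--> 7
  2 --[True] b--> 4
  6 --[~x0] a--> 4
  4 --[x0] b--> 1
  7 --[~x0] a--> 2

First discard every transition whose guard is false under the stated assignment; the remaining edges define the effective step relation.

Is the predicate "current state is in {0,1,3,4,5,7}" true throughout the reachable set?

Safe = {0,1,3,4,5,7}
R = {0,1,3,4,5,7}
  0: safe
  1: safe
  3: safe
  4: safe
  5: safe
  7: safe

Answer: INVARIANT HOLDS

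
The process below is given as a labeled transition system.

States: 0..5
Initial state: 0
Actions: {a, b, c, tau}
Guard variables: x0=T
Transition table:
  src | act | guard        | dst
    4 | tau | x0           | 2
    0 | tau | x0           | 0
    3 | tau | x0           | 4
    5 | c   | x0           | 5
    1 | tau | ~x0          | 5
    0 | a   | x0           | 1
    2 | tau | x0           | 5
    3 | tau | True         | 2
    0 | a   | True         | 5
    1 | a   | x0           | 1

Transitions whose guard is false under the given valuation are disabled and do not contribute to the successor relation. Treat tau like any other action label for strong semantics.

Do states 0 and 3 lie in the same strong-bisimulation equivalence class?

Compute ~ classes (split until stable):
  P[0] = {{0,1,2,3,4,5}}
  P[1] = {{0},{1},{2,3,4},{5}}
  P[2] = {{0},{1},{2},{3,4},{5}}
  P[3] = {{0},{1},{2},{3},{4},{5}}
Fixed point at round 4; 6 class(es).
[0]={0}  [3]={3}

Answer: NOT BISIMILAR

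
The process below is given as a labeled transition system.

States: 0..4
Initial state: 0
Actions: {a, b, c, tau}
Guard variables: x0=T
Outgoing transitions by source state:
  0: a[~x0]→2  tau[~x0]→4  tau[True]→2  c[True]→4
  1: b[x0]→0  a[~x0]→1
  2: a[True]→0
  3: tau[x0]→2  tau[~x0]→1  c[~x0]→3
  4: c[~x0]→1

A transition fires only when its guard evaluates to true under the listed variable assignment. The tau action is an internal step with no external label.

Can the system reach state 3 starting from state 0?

5 transition(s) survive guard evaluation.
L0 = {0}
L1 = {2,4}  cumulative {0,2,4}
R = {0,2,4}

Answer: UNREACHABLE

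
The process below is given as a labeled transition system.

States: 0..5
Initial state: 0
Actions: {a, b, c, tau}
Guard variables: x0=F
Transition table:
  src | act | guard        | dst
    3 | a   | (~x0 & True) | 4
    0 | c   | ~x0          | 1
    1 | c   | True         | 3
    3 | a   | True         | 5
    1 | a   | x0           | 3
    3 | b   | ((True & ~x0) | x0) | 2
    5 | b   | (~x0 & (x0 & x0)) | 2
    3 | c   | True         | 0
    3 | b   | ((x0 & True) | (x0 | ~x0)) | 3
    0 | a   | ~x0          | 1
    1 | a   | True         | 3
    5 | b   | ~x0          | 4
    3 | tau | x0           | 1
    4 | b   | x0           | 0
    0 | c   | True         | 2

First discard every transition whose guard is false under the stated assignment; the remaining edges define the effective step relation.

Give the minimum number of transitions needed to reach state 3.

Breadth-first toward 3:
  Layer 0: {0}
  Layer 1: {1,2}
  Layer 2: {3}
3 enters at depth 2; path a·a

Answer: 2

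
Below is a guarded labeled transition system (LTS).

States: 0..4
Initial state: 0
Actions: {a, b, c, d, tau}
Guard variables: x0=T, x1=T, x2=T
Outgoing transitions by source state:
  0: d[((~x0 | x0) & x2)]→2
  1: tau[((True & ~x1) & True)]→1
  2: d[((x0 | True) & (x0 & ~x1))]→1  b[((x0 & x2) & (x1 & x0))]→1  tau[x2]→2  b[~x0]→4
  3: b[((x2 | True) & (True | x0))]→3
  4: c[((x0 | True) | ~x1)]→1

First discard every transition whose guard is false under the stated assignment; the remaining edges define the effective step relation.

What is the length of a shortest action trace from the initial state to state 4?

Layered search for 4:
  depth 0: {0}
  depth 1: {2}
  depth 2: {1}
4 never appears.

Answer: UNREACHABLE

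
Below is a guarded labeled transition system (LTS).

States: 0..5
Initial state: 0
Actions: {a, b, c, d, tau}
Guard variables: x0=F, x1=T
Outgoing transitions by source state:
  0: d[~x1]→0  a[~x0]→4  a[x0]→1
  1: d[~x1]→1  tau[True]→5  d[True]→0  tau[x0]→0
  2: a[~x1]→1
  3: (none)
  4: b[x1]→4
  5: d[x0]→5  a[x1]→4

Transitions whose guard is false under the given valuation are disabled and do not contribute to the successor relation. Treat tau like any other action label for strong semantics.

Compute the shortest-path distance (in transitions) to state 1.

Answer: UNREACHABLE

Analysis:
Breadth-first toward 1:
  Layer 0: {0}
  Layer 1: {4}
1 never appears.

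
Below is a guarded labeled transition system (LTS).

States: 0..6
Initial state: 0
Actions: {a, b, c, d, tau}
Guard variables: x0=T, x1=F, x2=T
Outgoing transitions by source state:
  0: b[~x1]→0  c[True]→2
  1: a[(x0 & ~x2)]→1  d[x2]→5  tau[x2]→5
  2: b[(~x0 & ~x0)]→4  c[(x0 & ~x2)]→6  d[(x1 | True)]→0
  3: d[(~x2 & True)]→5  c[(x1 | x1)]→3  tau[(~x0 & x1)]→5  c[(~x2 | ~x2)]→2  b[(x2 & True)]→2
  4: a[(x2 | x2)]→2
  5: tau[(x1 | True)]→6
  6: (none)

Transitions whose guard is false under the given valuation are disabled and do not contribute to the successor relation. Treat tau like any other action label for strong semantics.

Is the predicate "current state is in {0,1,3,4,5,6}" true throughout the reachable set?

Inv-set: {0,1,3,4,5,6}
Reach set: {0,2}
  0: ok
  2: ✗ unsafe
reach 2 via c — violates

Answer: INVARIANT VIOLATED at state 2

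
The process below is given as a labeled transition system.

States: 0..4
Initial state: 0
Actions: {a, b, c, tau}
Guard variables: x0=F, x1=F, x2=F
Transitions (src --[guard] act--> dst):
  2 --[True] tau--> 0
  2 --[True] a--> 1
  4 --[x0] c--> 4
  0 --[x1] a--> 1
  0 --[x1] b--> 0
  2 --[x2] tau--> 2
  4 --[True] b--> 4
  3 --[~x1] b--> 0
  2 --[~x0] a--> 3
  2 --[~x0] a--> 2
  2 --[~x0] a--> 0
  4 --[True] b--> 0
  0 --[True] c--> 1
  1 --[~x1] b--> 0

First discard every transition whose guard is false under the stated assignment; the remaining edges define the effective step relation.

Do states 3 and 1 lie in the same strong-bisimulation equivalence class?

Answer: BISIMILAR

Analysis:
Bisimulation quotient by refinement:
  round 0: {{0,1,2,3,4}}
  round 1: {{0},{1,3,4},{2}}
  round 2: {{0},{1,3},{2},{4}}
4 equivalence class(es) (converged in 3)
[3]={1,3}  [1]={1,3}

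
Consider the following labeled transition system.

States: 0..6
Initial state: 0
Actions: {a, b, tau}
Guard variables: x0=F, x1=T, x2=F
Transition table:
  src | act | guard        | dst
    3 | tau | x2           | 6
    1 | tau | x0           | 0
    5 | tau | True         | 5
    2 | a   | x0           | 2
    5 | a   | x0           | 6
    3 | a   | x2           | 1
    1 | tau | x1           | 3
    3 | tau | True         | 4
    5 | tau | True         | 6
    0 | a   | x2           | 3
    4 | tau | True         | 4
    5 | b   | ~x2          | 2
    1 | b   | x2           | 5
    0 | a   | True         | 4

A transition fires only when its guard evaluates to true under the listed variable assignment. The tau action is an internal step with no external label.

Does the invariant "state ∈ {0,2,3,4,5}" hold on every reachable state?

Safe = {0,2,3,4,5}
Reachable = {0,4}
  0: safe
  4: safe

Answer: INVARIANT HOLDS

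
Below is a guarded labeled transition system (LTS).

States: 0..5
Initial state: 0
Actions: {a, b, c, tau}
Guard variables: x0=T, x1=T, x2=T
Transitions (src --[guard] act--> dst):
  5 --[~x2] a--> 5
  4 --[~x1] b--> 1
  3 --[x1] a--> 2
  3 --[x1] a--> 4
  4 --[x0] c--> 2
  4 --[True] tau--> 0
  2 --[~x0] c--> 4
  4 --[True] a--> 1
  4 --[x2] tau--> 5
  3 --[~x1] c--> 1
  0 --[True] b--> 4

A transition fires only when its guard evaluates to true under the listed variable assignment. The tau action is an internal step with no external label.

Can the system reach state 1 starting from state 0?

Answer: REACHABLE

Analysis:
7 transition(s) survive guard evaluation.
depth 0: {0}
depth 1: {4}  total {0,4}
depth 2: {1,2,5}  total {0,1,2,4,5}
R = {0,1,2,4,5}
Path to 1: b·a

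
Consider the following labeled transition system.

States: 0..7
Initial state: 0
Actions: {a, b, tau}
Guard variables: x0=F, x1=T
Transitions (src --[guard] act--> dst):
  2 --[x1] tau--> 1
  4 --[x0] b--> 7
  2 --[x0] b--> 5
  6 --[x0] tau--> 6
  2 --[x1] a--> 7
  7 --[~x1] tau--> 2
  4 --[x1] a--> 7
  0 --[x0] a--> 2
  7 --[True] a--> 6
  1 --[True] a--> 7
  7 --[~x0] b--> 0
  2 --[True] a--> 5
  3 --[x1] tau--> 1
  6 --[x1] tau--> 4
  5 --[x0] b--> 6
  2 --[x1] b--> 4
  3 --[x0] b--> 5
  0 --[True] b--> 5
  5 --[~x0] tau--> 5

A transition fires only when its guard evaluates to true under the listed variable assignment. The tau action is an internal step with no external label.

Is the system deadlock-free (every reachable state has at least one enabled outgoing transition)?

Reachable = {0,5}
  0: b→5  [deg 1]
  5: tau→5  [deg 1]

Answer: DEADLOCK-FREE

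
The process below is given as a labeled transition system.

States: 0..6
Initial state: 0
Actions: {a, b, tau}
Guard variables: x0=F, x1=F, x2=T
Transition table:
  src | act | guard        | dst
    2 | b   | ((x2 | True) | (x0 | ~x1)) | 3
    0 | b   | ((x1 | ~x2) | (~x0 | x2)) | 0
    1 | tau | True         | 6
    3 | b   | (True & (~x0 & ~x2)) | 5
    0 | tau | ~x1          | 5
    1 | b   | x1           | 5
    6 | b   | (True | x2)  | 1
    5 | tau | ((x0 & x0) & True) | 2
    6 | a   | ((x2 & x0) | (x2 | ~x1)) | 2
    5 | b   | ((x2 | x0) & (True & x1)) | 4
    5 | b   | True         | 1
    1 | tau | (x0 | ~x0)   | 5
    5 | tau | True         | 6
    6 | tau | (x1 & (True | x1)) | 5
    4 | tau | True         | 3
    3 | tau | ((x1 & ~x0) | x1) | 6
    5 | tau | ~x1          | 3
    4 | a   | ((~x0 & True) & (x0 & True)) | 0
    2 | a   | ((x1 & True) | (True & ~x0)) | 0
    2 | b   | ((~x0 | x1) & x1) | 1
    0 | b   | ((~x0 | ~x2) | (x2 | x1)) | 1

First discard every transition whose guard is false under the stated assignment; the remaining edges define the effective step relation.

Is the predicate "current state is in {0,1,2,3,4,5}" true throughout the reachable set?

Answer: INVARIANT VIOLATED at state 6

Working:
Inv-set: {0,1,2,3,4,5}
Reach set: {0,1,2,3,5,6}
  0: ✓
  1: ✓
  2: ✓
  3: ✓
  5: ✓
  6: outside
counterexample path to 6: b·tau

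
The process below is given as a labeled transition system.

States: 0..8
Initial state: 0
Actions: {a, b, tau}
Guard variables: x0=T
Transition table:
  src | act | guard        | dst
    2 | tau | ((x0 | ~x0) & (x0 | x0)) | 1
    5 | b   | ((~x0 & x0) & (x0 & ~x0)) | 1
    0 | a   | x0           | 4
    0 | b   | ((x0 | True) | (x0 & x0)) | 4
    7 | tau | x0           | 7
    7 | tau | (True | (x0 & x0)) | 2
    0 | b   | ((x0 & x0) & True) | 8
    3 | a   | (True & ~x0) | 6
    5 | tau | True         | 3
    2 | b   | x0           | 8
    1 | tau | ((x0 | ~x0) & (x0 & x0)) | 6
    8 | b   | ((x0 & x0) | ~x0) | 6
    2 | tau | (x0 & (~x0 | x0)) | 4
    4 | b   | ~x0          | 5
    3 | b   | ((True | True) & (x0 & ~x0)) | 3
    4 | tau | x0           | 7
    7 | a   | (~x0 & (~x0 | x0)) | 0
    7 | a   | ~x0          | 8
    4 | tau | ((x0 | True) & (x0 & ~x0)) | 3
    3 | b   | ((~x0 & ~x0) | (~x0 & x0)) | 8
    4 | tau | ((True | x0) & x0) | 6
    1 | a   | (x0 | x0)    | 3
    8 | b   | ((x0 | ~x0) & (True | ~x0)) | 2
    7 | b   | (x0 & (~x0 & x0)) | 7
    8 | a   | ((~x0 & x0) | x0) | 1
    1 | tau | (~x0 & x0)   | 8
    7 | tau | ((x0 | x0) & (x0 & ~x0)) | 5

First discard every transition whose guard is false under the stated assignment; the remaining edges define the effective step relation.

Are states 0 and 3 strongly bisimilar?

Bisimulation quotient by refinement:
  P[0] = {{0,1,2,3,4,5,6,7,8}}
  P[1] = {{0,8},{1},{2},{3,6},{4,5,7}}
  P[2] = {{0},{1},{2},{3,6},{4},{5},{7},{8}}
stable after 3 split(s): 8 block(s)
[0]={0}  [3]={3,6}

Answer: NOT BISIMILAR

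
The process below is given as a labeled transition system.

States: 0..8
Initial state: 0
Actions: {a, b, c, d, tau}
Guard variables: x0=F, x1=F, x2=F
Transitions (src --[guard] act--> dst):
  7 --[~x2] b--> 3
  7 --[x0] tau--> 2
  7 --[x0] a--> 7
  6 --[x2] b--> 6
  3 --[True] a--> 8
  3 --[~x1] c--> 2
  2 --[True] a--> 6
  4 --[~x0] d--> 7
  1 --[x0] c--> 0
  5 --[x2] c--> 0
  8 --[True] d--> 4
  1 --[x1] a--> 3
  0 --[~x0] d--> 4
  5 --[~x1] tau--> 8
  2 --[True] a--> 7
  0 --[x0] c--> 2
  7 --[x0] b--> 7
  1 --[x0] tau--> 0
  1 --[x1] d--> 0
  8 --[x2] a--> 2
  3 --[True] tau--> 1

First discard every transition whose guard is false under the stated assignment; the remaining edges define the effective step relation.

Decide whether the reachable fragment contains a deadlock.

Reachable = {0,1,2,3,4,6,7,8}
  0: d→4  [1 out]
  1: ∅  [deadlock]
  2: a→6  a→7  [2 out]
  3: a→8  c→2  tau→1  [3 out]
  4: d→7  [1 out]
  6: ∅  [deadlock]
  7: b→3  [1 out]
  8: d→4  [1 out]
Path to 1: d·d·b·tau

Answer: DEADLOCK at state 1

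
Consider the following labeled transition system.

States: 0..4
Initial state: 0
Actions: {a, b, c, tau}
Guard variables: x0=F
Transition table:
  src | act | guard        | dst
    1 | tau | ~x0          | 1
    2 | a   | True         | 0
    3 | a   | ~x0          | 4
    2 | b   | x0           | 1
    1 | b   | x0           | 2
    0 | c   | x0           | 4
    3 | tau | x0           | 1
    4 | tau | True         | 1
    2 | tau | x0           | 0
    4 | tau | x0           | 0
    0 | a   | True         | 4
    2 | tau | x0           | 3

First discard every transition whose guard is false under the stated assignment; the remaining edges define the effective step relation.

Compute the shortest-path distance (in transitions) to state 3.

Breadth-first toward 3:
  L0 = {0}
  L1 = {4}
  L2 = {1}
3 never appears.

Answer: UNREACHABLE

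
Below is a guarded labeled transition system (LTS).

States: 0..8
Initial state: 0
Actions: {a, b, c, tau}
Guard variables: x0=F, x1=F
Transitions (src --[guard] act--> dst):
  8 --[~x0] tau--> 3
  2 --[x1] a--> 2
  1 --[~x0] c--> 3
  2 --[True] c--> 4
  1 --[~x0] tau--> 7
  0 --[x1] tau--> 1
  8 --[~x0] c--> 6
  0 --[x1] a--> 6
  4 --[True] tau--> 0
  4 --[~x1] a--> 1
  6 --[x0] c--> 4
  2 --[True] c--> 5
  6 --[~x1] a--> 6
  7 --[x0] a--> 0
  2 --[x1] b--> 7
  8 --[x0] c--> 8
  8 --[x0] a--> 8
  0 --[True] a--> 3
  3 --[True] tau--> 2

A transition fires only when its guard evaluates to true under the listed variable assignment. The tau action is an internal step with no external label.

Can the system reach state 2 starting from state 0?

Answer: REACHABLE

Trace:
11 transition(s) survive guard evaluation.
depth 0: {0}
depth 1: {3}  now seen {0,3}
depth 2: {2}  now seen {0,2,3}
depth 3: {4,5}  now seen {0,2,3,4,5}
depth 4: {1}  now seen {0,1,2,3,4,5}
depth 5: {7}  now seen {0,1,2,3,4,5,7}
R = {0,1,2,3,4,5,7}
trace reaching 2: a·tau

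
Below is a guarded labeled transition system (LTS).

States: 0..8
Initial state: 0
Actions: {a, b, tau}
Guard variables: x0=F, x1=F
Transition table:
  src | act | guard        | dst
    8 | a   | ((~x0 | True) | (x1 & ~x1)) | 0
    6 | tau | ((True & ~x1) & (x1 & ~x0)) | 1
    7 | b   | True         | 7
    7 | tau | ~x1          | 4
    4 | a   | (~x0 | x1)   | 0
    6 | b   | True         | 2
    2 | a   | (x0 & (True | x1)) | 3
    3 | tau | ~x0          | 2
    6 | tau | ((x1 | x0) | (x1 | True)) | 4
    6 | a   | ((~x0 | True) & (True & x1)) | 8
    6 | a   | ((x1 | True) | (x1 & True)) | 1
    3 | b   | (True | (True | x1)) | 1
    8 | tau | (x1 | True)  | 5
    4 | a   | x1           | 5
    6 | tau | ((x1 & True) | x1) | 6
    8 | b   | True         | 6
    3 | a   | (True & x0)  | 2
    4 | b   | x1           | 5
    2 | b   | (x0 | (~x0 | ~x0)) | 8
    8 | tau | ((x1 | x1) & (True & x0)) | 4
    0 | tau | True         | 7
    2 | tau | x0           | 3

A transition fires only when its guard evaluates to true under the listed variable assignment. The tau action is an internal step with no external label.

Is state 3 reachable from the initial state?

Answer: UNREACHABLE

Analysis:
13 transition(s) survive guard evaluation.
L0 = {0}
L1 = {7}  cumulative {0,7}
L2 = {4}  cumulative {0,4,7}
R = {0,4,7}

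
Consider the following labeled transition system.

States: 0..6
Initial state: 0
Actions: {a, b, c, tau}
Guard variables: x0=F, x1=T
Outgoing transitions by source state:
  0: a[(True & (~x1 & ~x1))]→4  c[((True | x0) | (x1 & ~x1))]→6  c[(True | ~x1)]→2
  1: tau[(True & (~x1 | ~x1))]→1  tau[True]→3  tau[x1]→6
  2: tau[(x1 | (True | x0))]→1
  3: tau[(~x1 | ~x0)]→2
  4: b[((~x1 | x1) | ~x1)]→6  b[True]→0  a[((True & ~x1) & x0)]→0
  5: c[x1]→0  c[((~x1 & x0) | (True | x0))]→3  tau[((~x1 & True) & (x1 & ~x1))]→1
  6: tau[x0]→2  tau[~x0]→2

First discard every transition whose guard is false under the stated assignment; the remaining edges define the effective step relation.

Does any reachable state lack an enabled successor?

Answer: DEADLOCK-FREE

Analysis:
R = {0,1,2,3,6}
  0: c→2  c→6  [2 out]
  1: tau→3  tau→6  [2 out]
  2: tau→1  [1 out]
  3: tau→2  [1 out]
  6: tau→2  [1 out]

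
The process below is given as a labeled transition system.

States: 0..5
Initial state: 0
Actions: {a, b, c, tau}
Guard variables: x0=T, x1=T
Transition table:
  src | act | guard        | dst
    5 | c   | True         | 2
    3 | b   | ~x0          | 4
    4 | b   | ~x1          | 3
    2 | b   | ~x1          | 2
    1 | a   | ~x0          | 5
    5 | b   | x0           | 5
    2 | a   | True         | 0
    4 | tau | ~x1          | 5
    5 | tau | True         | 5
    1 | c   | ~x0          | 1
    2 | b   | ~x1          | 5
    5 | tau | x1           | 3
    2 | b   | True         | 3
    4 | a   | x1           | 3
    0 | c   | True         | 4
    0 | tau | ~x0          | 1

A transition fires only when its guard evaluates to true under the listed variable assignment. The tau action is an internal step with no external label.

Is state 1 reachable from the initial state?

Guard filter leaves 8 enabled edge(s).
Layer 0: {0}
Layer 1: {4}  cumulative {0,4}
Layer 2: {3}  cumulative {0,3,4}
Reach set: {0,3,4}

Answer: UNREACHABLE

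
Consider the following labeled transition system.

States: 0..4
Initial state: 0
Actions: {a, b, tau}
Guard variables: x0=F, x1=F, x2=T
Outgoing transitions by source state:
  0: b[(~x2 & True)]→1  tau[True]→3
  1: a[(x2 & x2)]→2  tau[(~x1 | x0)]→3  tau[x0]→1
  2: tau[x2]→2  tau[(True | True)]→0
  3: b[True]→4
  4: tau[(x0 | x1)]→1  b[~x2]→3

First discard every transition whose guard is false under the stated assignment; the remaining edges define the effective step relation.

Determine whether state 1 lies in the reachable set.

After dropping false guards: 6 live edges.
Layer 0: {0}
Layer 1: {3}  total {0,3}
Layer 2: {4}  total {0,3,4}
Reach set: {0,3,4}

Answer: UNREACHABLE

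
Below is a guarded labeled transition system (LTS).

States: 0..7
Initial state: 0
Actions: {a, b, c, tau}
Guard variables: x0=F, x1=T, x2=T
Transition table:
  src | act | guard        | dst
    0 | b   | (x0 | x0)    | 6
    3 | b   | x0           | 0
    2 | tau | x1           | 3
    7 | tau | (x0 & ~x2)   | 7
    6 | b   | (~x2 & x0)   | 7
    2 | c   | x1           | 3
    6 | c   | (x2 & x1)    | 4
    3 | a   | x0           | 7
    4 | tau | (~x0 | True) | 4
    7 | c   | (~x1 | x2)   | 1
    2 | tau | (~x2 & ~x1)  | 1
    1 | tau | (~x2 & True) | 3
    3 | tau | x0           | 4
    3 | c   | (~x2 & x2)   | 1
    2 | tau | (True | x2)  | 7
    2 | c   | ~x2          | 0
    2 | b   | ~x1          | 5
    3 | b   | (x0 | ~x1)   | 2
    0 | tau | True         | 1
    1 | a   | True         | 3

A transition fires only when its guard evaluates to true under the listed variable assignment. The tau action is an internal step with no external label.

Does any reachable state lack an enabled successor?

Reachable = {0,1,3}
  0: tau→1  [deg 1]
  1: a→3  [deg 1]
  3: ∅  [deadlock]
trace reaching 3: tau·a

Answer: DEADLOCK at state 3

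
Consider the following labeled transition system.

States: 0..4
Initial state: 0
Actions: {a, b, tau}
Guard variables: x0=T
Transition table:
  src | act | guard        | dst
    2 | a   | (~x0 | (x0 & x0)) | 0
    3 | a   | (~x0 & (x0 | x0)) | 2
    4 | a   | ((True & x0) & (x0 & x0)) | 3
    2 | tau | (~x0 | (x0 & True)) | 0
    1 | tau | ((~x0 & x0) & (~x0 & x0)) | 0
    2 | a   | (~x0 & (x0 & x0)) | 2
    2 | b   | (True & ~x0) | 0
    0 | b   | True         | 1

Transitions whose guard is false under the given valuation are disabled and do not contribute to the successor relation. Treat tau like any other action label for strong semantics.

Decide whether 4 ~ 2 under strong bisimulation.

Answer: NOT BISIMILAR

Working:
Bisimulation quotient by refinement:
  π0 = {{0,1,2,3,4}}
  π1 = {{0},{1,3},{2},{4}}
Fixed point at round 2; 4 class(es).
[4]={4}  [2]={2}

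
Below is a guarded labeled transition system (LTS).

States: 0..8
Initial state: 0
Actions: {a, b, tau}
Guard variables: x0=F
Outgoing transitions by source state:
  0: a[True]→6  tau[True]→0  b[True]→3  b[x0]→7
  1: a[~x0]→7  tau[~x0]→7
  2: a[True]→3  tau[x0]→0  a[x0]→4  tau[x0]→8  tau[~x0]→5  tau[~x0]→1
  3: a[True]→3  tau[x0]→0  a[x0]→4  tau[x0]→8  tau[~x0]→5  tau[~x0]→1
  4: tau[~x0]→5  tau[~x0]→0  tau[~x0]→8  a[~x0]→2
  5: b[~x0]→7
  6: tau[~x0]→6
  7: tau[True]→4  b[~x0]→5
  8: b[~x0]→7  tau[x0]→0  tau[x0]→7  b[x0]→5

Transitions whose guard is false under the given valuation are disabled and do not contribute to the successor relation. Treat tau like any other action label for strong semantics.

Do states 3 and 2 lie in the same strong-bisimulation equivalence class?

Answer: BISIMILAR

Trace:
Refine partition for ~:
  π0 = {{0,1,2,3,4,5,6,7,8}}
  π1 = {{0},{1,2,3,4},{5,8},{6},{7}}
  π2 = {{0},{1},{2,3},{4},{5,8},{6},{7}}
Fixed point at round 3; 7 class(es).
[3]={2,3}  [2]={2,3}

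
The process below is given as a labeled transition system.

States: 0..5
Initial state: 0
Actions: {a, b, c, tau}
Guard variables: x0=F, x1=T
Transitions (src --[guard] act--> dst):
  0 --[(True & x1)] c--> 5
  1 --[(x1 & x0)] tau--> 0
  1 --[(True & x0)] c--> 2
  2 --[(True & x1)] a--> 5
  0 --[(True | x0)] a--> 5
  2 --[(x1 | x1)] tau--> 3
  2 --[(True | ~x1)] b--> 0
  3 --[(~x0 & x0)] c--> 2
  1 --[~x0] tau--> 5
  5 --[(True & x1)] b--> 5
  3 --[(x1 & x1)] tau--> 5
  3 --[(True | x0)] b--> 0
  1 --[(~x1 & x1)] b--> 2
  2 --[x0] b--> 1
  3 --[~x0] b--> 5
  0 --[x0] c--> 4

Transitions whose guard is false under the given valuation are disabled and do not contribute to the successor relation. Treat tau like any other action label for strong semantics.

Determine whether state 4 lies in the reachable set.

Answer: UNREACHABLE

Analysis:
Guard filter leaves 10 enabled edge(s).
Layer 0: {0}
Layer 1: {5}  now seen {0,5}
Reach set: {0,5}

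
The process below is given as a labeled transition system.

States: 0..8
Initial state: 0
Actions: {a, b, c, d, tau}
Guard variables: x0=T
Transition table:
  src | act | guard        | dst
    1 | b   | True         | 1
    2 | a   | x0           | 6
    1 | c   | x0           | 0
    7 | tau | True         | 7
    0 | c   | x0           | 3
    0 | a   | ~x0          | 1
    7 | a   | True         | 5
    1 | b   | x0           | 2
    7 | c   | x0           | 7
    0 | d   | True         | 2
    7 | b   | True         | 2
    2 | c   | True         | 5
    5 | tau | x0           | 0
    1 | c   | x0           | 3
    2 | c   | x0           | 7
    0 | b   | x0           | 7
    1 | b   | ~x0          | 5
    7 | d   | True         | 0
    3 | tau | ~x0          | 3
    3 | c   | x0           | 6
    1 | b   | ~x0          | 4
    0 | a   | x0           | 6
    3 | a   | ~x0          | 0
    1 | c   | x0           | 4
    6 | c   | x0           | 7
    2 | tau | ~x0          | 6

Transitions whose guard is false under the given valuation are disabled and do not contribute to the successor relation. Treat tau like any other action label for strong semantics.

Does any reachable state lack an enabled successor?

Reachable = {0,2,3,5,6,7}
  0: a→6  b→7  c→3  d→2  [deg 4]
  2: a→6  c→5  c→7  [deg 3]
  3: c→6  [deg 1]
  5: tau→0  [deg 1]
  6: c→7  [deg 1]
  7: a→5  b→2  c→7  d→0  tau→7  [deg 5]

Answer: DEADLOCK-FREE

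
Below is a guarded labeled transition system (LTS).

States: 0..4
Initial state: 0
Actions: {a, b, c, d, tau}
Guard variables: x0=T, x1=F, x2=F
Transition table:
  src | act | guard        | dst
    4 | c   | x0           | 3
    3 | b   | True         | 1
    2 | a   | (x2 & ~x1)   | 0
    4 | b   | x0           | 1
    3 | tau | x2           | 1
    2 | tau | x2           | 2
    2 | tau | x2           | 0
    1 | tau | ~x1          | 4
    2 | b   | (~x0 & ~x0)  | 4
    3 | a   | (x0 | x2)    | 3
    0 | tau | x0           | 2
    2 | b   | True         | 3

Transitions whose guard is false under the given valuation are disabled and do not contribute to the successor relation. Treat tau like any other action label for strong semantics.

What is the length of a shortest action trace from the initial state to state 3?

Breadth-first toward 3:
  Layer 0: {0}
  Layer 1: {2}
  Layer 2: {3}
depth(3)=2, e.g. tau·b

Answer: 2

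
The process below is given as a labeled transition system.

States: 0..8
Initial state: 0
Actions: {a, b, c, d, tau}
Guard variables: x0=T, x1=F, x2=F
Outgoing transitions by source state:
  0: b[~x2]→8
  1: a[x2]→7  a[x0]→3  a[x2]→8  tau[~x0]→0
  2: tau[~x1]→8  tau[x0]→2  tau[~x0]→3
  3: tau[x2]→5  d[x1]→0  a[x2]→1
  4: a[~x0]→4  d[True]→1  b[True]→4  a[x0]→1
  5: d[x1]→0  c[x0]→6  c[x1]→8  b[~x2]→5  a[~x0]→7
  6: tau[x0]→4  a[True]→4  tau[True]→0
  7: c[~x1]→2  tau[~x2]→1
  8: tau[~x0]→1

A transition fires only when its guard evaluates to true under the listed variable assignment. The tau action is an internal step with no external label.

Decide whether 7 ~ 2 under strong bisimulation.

Answer: NOT BISIMILAR

Working:
Refine partition for ~:
  P[0] = {{0,1,2,3,4,5,6,7,8}}
  P[1] = {{0},{1},{2},{3,8},{4},{5},{6},{7}}
8 equivalence class(es) (converged in 2)
[7]={7}  [2]={2}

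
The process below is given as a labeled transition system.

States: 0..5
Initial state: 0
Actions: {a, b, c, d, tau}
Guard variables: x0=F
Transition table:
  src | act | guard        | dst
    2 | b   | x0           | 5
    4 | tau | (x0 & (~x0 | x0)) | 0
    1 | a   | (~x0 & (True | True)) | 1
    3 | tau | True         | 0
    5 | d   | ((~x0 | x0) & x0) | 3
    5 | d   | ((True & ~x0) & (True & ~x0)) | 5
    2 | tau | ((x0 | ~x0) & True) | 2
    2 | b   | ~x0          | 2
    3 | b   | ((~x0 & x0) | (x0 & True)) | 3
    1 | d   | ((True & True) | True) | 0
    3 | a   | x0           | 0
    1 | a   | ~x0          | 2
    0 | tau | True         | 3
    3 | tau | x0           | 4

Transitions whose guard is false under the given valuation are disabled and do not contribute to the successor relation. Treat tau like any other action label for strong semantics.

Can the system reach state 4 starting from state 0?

Answer: UNREACHABLE

Analysis:
Guard filter leaves 8 enabled edge(s).
L0 = {0}
L1 = {3}  cumulative {0,3}
Reachable = {0,3}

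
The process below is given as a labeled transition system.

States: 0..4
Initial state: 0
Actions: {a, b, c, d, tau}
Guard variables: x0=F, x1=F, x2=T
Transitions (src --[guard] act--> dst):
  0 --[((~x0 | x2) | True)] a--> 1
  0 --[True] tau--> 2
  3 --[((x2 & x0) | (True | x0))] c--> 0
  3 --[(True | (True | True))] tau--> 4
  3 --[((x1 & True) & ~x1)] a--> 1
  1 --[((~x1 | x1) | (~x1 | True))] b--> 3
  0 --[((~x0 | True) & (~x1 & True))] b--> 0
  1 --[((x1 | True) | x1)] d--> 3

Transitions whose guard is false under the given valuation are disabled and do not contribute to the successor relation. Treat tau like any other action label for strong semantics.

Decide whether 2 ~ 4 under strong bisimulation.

Bisimulation quotient by refinement:
  π0 = {{0,1,2,3,4}}
  π1 = {{0},{1},{2,4},{3}}
stable after 2 split(s): 4 block(s)
class of 2: {2,4}; class of 4: {2,4}

Answer: BISIMILAR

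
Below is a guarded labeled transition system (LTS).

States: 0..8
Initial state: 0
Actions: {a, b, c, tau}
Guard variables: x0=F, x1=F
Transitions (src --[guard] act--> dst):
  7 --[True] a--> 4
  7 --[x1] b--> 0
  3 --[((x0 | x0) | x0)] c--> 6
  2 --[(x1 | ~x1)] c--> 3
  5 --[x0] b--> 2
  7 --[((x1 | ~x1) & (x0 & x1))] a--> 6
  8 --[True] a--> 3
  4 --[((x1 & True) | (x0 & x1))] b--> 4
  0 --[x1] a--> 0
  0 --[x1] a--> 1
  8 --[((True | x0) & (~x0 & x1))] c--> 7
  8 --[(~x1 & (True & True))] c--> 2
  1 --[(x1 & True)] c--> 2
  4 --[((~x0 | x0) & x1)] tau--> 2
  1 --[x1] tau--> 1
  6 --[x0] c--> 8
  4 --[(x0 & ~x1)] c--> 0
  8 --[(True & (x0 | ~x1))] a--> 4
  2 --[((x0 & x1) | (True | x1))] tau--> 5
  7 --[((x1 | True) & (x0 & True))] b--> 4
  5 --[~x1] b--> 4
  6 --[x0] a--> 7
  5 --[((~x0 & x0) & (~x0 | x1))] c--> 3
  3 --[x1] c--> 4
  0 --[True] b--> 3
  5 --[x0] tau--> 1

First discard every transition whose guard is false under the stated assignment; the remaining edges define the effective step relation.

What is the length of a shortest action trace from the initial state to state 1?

Answer: UNREACHABLE

Analysis:
Layered search for 1:
  Layer 0: {0}
  Layer 1: {3}
1 never appears.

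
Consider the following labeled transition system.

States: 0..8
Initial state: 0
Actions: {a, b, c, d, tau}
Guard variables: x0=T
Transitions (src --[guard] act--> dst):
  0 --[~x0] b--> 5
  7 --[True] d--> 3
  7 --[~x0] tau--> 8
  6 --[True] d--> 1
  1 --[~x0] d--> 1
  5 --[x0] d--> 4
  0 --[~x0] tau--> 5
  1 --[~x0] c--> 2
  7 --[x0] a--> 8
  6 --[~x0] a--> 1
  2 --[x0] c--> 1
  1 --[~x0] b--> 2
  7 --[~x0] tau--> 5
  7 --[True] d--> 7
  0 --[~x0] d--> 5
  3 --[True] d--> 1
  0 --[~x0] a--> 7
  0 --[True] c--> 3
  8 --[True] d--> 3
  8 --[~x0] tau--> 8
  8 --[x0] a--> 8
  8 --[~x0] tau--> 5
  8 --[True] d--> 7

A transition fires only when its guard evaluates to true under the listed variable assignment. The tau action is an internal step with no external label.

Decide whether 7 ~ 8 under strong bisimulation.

Answer: BISIMILAR

Trace:
Refine partition for ~:
  P[0] = {{0,1,2,3,4,5,6,7,8}}
  P[1] = {{0,2},{1,4},{3,5,6},{7,8}}
  P[2] = {{0},{1,4},{2},{3,5,6},{7,8}}
Fixed point at round 3; 5 class(es).
[7]={7,8}  [8]={7,8}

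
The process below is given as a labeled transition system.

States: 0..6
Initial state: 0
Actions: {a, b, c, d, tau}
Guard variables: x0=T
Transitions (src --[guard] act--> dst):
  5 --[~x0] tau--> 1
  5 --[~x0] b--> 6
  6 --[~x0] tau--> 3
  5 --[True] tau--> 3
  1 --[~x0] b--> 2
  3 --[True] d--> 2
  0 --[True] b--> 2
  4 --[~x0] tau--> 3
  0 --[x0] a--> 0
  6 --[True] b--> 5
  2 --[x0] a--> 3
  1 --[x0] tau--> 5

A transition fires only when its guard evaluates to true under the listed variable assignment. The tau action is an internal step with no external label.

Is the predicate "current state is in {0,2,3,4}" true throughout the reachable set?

Inv-set: {0,2,3,4}
R = {0,2,3}
  0: ✓
  2: ✓
  3: ✓

Answer: INVARIANT HOLDS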